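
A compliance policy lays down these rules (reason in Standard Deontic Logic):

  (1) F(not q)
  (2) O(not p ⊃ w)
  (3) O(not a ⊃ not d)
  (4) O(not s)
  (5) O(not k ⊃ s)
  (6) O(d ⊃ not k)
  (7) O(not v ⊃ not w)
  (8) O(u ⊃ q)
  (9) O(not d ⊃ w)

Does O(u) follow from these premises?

Premise 8 is O(u ⊃ q); even if O(q) held, inferring O(u) would be affirming the consequent — invalid.
No other premise forces O(u). An ideal world satisfying every premise can still have u false, so O(u) is not derivable.

No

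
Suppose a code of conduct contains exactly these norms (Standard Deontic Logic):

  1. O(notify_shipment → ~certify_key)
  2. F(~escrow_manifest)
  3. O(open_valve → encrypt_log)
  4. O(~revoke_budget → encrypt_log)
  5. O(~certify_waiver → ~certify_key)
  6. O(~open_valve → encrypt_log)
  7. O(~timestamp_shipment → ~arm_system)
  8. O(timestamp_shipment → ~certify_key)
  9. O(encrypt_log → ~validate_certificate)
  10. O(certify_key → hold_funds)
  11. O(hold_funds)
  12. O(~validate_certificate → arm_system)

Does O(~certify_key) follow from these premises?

Yes

Premises 6 and 3 cover both cases: O(~open_valve → encrypt_log) and O(open_valve → encrypt_log). Since ~open_valve ∨ open_valve is a tautology, O(encrypt_log) follows.
Applying K to premise 9 (O(encrypt_log → ~validate_certificate)) and O(encrypt_log) yields O(~validate_certificate).
With premise 12, O(~validate_certificate → arm_system), the K-axiom yields O(arm_system).
The contrapositive of premise 7 (O(~timestamp_shipment → ~arm_system)) is O(arm_system → timestamp_shipment), and O(arm_system) is already established, so O(timestamp_shipment).
Applying K to premise 8 (O(timestamp_shipment → ~certify_key)) and O(timestamp_shipment) yields O(~certify_key).
Premises 1, 2, 4, 5, 10, 11 do not contribute to this derivation.
So O(~certify_key) follows.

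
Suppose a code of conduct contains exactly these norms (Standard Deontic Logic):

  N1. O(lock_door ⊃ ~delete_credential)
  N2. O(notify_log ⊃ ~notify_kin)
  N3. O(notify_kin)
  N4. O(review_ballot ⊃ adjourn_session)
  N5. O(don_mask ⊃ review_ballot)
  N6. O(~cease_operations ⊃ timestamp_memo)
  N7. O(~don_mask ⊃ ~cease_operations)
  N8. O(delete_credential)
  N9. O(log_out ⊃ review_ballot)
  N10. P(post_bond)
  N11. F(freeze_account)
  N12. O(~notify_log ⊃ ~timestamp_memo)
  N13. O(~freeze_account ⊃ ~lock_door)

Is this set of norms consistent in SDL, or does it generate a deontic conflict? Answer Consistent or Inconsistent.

Premise 1 is O(lock_door ⊃ ~delete_credential), but O(lock_door) is not derivable from the premises, so it does not yield O(~delete_credential).
So O(~delete_credential) is not derivable, and the apparent clash with O(delete_credential) does not arise.
A world satisfying every obligation exists (e.g. adjourn_session=true, cease_operations=true, delete_credential=true, don_mask=true, freeze_account=false, lock_door=false, log_out=false, notify_kin=true, notify_log=false, post_bond=false, review_ballot=true, timestamp_memo=false); no atom is both obligatory and forbidden, so the set is consistent.

Consistent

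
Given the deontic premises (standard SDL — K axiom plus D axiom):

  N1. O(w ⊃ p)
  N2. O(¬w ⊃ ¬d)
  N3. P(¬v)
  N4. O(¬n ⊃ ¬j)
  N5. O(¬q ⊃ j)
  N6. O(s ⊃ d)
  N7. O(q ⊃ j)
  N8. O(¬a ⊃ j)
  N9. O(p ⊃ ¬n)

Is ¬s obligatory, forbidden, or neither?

Premises 7 and 5 cover both cases: O(q ⊃ j) and O(¬q ⊃ j). Since q ∨ ¬q is a tautology, O(j) follows.
Premise 4, O(¬n ⊃ ¬j), contraposes to O(j ⊃ n); with O(j) we get O(n).
Premise 9 is O(p ⊃ ¬n); contrapositively O(n ⊃ ¬p). Since O(n) holds, K gives O(¬p).
Premise 1 is O(w ⊃ p); contrapositively O(¬p ⊃ ¬w). Since O(¬p) holds, K gives O(¬w).
With premise 2, O(¬w ⊃ ¬d), the K-axiom yields O(¬d).
Premise 6 is O(s ⊃ d); contrapositively O(¬d ⊃ ¬s). Since O(¬d) holds, K gives O(¬s).
Premises 3, 8 do not contribute to this derivation.
Hence ¬s is obligatory.

Obligatory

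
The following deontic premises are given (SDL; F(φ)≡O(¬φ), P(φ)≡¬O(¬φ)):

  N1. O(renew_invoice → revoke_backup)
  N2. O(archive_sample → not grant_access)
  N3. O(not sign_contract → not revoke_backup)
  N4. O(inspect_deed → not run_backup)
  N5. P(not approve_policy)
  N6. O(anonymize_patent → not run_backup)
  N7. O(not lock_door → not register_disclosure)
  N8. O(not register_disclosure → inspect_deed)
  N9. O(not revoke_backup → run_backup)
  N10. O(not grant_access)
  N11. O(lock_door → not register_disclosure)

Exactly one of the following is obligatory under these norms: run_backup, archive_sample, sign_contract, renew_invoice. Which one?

By case analysis on not lock_door: premise 7 gives O(not lock_door → not register_disclosure) and premise 11 gives O(lock_door → not register_disclosure), so O(not register_disclosure) either way.
From O(not register_disclosure) and premise 8, O(not register_disclosure → inspect_deed), we obtain O(inspect_deed).
Premise 4 is O(inspect_deed → not run_backup); since O(inspect_deed), deontic closure gives O(not run_backup).
The contrapositive of premise 9 (O(not revoke_backup → run_backup)) is O(not run_backup → revoke_backup), and O(not run_backup) is already established, so O(revoke_backup).
Premise 3, O(not sign_contract → not revoke_backup), contraposes to O(revoke_backup → sign_contract); with O(revoke_backup) we get O(sign_contract).
So O(sign_contract) holds — sign_contract is obligatory. None of the other listed options is made obligatory by any chain of premises.

sign_contract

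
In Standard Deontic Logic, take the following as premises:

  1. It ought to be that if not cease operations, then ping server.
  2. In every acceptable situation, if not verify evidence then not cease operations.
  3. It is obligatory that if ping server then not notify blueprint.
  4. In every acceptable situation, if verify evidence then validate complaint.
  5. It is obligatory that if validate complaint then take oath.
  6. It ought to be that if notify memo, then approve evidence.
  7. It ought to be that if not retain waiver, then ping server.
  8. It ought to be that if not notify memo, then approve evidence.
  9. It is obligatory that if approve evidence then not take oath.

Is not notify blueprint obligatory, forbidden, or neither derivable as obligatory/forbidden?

Obligatory

Premises 8 and 6 are O(¬notify_memo → approve_evidence) and O(notify_memo → approve_evidence); every ideal world satisfies ¬notify_memo or notify_memo, so in either case approve_evidence holds — hence O(approve_evidence).
Premise 9 is O(approve_evidence → ¬take_oath); since O(approve_evidence), deontic closure gives O(¬take_oath).
The contrapositive of premise 5 (O(validate_complaint → take_oath)) is O(¬take_oath → ¬validate_complaint), and O(¬take_oath) is already established, so O(¬validate_complaint).
Premise 4 is O(verify_evidence → validate_complaint); contrapositively O(¬validate_complaint → ¬verify_evidence). Since O(¬validate_complaint) holds, K gives O(¬verify_evidence).
With premise 2, O(¬verify_evidence → ¬cease_operations), the K-axiom yields O(¬cease_operations).
Applying K to premise 1 (O(¬cease_operations → ping_server)) and O(¬cease_operations) yields O(ping_server).
Applying K to premise 3 (O(ping_server → ¬notify_blueprint)) and O(ping_server) yields O(¬notify_blueprint).
Premise 7 does not contribute to this derivation.
Hence ¬notify_blueprint is obligatory.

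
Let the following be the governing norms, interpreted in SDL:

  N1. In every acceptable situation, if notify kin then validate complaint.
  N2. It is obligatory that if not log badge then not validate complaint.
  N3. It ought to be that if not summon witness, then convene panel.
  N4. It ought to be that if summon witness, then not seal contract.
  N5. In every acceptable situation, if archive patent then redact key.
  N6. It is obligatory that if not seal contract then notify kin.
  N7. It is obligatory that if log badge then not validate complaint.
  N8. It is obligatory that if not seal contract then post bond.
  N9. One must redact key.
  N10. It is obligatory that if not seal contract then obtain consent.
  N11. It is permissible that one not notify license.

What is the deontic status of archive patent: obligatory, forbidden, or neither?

Premise 5 is O(archive_patent → redact_key); even if O(redact_key) held, inferring O(archive_patent) would be affirming the consequent — invalid.
No premise or chain of K-axiom applications forces O(archive_patent), and none forces O(¬archive_patent). So archive_patent is neither obligatory nor forbidden under these norms.

Neither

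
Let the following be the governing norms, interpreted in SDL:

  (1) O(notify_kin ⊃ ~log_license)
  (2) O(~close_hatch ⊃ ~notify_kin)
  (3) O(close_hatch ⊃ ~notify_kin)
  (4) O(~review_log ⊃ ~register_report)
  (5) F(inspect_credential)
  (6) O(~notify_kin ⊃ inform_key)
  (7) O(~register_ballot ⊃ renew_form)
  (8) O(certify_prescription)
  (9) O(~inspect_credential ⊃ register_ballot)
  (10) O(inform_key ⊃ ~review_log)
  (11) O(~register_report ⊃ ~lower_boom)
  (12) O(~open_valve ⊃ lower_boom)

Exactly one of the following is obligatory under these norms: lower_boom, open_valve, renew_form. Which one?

open_valve

Premises 3 and 2 cover both cases: O(close_hatch ⊃ ~notify_kin) and O(~close_hatch ⊃ ~notify_kin). Since close_hatch ∨ ~close_hatch is a tautology, O(~notify_kin) follows.
Applying K to premise 6 (O(~notify_kin ⊃ inform_key)) and O(~notify_kin) yields O(inform_key).
Premise 10 is O(inform_key ⊃ ~review_log); since O(inform_key), deontic closure gives O(~review_log).
With premise 4, O(~review_log ⊃ ~register_report), the K-axiom yields O(~register_report).
Premise 11 is O(~register_report ⊃ ~lower_boom); since O(~register_report), deontic closure gives O(~lower_boom).
Premise 12 is O(~open_valve ⊃ lower_boom); contrapositively O(~lower_boom ⊃ open_valve). Since O(~lower_boom) holds, K gives O(open_valve).
So O(open_valve) holds — open_valve is obligatory. None of the other listed options is made obligatory by any chain of premises.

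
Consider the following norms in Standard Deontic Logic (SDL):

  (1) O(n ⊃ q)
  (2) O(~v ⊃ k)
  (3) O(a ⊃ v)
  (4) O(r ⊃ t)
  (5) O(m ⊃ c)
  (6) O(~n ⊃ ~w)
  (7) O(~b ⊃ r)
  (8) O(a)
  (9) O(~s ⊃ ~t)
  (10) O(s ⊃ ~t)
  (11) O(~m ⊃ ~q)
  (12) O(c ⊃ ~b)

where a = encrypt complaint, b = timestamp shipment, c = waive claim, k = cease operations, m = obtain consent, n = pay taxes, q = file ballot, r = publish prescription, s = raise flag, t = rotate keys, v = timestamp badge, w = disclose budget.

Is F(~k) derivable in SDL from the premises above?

No

Premise 2 is O(~v ⊃ k), but O(~v) is not derivable from the premises, so it does not yield O(k).
No other premise forces O(k). An ideal world satisfying every premise can still have ~k true, so F(~k) is not derivable.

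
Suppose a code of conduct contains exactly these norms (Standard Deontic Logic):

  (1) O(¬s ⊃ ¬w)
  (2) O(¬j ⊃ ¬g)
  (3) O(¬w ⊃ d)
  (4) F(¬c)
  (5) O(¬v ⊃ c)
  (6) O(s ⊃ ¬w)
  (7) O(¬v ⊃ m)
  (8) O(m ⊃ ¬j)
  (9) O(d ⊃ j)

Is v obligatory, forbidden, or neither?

Obligatory

Premises 6 and 1 are O(s ⊃ ¬w) and O(¬s ⊃ ¬w); every ideal world satisfies s or ¬s, so in either case ¬w holds — hence O(¬w).
Applying K to premise 3 (O(¬w ⊃ d)) and O(¬w) yields O(d).
Premise 9 is O(d ⊃ j); since O(d), deontic closure gives O(j).
The contrapositive of premise 8 (O(m ⊃ ¬j)) is O(j ⊃ ¬m), and O(j) is already established, so O(¬m).
Premise 7 is O(¬v ⊃ m); contrapositively O(¬m ⊃ v). Since O(¬m) holds, K gives O(v).
Premises 2, 4, 5 do not contribute to this derivation.
Hence v is obligatory.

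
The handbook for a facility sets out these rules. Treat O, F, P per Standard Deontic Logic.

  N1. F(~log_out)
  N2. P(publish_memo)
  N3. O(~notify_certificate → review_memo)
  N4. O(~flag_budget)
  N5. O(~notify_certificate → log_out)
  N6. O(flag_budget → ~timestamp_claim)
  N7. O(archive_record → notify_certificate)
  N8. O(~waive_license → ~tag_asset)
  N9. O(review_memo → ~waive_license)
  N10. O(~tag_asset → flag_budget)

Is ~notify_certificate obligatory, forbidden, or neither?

Forbidden

From premise 4 we have O(~flag_budget).
The contrapositive of premise 10 (O(~tag_asset → flag_budget)) is O(~flag_budget → tag_asset), and O(~flag_budget) is already established, so O(tag_asset).
Premise 8 is O(~waive_license → ~tag_asset); contrapositively O(tag_asset → waive_license). Since O(tag_asset) holds, K gives O(waive_license).
Premise 9, O(review_memo → ~waive_license), contraposes to O(waive_license → ~review_memo); with O(waive_license) we get O(~review_memo).
Premise 3, O(~notify_certificate → review_memo), contraposes to O(~review_memo → notify_certificate); with O(~review_memo) we get O(notify_certificate).
Premises 1, 2, 5, 6, 7 do not contribute to this derivation.
Thus O(notify_certificate), which is F(~notify_certificate): ~notify_certificate is forbidden.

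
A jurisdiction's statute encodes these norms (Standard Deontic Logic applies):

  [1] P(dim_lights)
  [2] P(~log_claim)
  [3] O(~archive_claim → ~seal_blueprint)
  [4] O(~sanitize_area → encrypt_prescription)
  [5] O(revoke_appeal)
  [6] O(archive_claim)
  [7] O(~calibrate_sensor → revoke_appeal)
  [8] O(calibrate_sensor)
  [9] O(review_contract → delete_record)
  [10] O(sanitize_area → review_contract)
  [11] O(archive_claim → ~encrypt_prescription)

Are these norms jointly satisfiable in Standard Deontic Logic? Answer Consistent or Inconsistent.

Consistent

Premise 7 is O(~calibrate_sensor → revoke_appeal); even if O(revoke_appeal) held, inferring O(~calibrate_sensor) would be affirming the consequent — invalid.
So O(~calibrate_sensor) is not derivable, and the apparent clash with O(calibrate_sensor) does not arise.
A world satisfying every obligation exists (e.g. archive_claim=true, calibrate_sensor=true, delete_record=true, dim_lights=false, encrypt_prescription=false, log_claim=false, review_contract=true, revoke_appeal=true, sanitize_area=true, seal_blueprint=false); no atom is both obligatory and forbidden, so the set is consistent.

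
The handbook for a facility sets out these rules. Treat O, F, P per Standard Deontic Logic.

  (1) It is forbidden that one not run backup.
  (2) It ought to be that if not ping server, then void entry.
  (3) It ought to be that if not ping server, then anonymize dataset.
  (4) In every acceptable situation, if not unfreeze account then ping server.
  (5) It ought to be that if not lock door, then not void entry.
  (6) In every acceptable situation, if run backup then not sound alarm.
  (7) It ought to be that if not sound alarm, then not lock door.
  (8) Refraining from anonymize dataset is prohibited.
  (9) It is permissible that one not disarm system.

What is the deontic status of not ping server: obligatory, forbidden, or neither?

Forbidden

F(¬run_backup) at premise 1 means O(run_backup).
Premise 6 is O(run_backup → ¬sound_alarm); since O(run_backup), deontic closure gives O(¬sound_alarm).
From O(¬sound_alarm) and premise 7, O(¬sound_alarm → ¬lock_door), we obtain O(¬lock_door).
With premise 5, O(¬lock_door → ¬void_entry), the K-axiom yields O(¬void_entry).
The contrapositive of premise 2 (O(¬ping_server → void_entry)) is O(¬void_entry → ping_server), and O(¬void_entry) is already established, so O(ping_server).
Premises 3, 4, 8, 9 do not contribute to this derivation.
Thus O(ping_server), which is F(¬ping_server): ¬ping_server is forbidden.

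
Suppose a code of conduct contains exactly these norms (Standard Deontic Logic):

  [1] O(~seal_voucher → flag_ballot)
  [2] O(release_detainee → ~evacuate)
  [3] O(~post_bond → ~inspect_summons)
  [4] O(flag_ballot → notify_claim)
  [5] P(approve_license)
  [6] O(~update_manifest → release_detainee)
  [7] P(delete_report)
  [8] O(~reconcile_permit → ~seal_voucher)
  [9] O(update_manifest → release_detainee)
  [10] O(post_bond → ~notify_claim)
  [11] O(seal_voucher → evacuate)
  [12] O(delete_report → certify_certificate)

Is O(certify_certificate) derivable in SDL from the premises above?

No

Premise 12 is O(delete_report → certify_certificate), but O(delete_report) is not derivable from the premises (the permission P(delete_report) asserts only ~O(~delete_report), not O(delete_report)), so it does not yield O(certify_certificate).
No other premise forces O(certify_certificate). An ideal world satisfying every premise can still have certify_certificate false, so O(certify_certificate) is not derivable.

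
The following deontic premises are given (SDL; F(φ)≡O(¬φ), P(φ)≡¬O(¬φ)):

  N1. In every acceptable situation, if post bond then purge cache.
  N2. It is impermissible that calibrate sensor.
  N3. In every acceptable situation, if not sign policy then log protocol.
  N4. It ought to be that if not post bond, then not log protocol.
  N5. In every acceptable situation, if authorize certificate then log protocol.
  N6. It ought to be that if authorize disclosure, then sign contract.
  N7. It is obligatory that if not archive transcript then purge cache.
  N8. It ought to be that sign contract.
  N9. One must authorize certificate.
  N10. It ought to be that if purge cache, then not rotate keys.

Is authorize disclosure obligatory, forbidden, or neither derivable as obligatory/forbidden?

Premise 6 is O(authorize_disclosure → sign_contract); even if O(sign_contract) held, inferring O(authorize_disclosure) would be affirming the consequent — invalid.
No premise or chain of K-axiom applications forces O(authorize_disclosure), and none forces O(¬authorize_disclosure). So authorize_disclosure is neither obligatory nor forbidden under these norms.

Neither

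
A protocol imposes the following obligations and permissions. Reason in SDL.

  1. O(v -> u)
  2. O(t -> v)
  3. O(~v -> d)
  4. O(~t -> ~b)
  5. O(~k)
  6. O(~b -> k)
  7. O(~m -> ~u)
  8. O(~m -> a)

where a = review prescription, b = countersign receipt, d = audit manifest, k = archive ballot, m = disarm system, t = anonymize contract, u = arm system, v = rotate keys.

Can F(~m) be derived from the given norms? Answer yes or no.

Premise 5 gives O(~k).
Premise 6 is O(~b -> k); contrapositively O(~k -> b). Since O(~k) holds, K gives O(b).
Premise 4 is O(~t -> ~b); contrapositively O(b -> t). Since O(b) holds, K gives O(t).
With premise 2, O(t -> v), the K-axiom yields O(v).
Premise 1 is O(v -> u); since O(v), deontic closure gives O(u).
Premise 7 is O(~m -> ~u); contrapositively O(u -> m). Since O(u) holds, K gives O(m).
Premises 3, 8 do not contribute to this derivation.
So O(m) holds, i.e. F(~m). The claim follows.

Yes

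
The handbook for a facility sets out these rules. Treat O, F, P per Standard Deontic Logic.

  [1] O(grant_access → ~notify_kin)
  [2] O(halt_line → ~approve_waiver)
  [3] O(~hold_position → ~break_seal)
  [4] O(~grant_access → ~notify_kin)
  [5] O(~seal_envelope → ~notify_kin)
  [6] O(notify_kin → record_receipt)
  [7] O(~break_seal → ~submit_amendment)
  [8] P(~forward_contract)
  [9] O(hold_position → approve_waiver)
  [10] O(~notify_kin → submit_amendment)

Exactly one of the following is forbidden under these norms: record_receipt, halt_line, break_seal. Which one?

By case analysis on ~grant_access: premise 4 gives O(~grant_access → ~notify_kin) and premise 1 gives O(grant_access → ~notify_kin), so O(~notify_kin) either way.
Premise 10 is O(~notify_kin → submit_amendment); since O(~notify_kin), deontic closure gives O(submit_amendment).
The contrapositive of premise 7 (O(~break_seal → ~submit_amendment)) is O(submit_amendment → break_seal), and O(submit_amendment) is already established, so O(break_seal).
The contrapositive of premise 3 (O(~hold_position → ~break_seal)) is O(break_seal → hold_position), and O(break_seal) is already established, so O(hold_position).
Premise 9 is O(hold_position → approve_waiver); since O(hold_position), deontic closure gives O(approve_waiver).
The contrapositive of premise 2 (O(halt_line → ~approve_waiver)) is O(approve_waiver → ~halt_line), and O(approve_waiver) is already established, so O(~halt_line).
So O(~halt_line) holds, i.e. halt_line is forbidden. None of the other listed options is forbidden under the premises.

halt_line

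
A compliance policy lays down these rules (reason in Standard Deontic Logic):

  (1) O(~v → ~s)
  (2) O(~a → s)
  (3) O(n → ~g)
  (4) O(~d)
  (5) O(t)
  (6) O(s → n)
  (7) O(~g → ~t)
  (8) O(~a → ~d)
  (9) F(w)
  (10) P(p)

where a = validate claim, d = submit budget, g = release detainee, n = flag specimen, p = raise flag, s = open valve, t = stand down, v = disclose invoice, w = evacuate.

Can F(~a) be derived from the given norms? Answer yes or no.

From premise 5 we have O(t).
Premise 7, O(~g → ~t), contraposes to O(t → g); with O(t) we get O(g).
Premise 3 is O(n → ~g); contrapositively O(g → ~n). Since O(g) holds, K gives O(~n).
Premise 6 is O(s → n); contrapositively O(~n → ~s). Since O(~n) holds, K gives O(~s).
Premise 2 is O(~a → s); contrapositively O(~s → a). Since O(~s) holds, K gives O(a).
Premises 1, 4, 8, 9, 10 do not contribute to this derivation.
So O(a) holds, i.e. F(~a). The claim follows.

Yes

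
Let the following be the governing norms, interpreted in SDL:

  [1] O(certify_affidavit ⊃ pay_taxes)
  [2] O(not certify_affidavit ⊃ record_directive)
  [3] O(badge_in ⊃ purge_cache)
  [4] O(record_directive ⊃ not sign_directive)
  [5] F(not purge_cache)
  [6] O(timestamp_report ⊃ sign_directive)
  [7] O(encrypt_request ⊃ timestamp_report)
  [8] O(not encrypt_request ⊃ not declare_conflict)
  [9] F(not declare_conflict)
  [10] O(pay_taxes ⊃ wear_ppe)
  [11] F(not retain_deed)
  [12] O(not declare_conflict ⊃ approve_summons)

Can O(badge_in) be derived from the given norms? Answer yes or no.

No

Premise 3 is O(badge_in ⊃ purge_cache); even if O(purge_cache) held, inferring O(badge_in) would be affirming the consequent — invalid.
No other premise forces O(badge_in). An ideal world satisfying every premise can still have badge_in false, so O(badge_in) is not derivable.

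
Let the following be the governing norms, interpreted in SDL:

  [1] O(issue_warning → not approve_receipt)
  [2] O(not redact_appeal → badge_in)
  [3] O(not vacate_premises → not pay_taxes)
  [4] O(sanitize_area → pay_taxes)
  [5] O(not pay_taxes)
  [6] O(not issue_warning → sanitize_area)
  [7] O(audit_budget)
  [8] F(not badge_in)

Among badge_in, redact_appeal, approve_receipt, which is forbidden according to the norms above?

Premise 5 states O(not pay_taxes) outright.
Premise 4 is O(sanitize_area → pay_taxes); contrapositively O(not pay_taxes → not sanitize_area). Since O(not pay_taxes) holds, K gives O(not sanitize_area).
The contrapositive of premise 6 (O(not issue_warning → sanitize_area)) is O(not sanitize_area → issue_warning), and O(not sanitize_area) is already established, so O(issue_warning).
Premise 1 is O(issue_warning → not approve_receipt); since O(issue_warning), deontic closure gives O(not approve_receipt).
So O(not approve_receipt) holds, i.e. approve_receipt is forbidden. None of the other listed options is forbidden under the premises.

approve_receipt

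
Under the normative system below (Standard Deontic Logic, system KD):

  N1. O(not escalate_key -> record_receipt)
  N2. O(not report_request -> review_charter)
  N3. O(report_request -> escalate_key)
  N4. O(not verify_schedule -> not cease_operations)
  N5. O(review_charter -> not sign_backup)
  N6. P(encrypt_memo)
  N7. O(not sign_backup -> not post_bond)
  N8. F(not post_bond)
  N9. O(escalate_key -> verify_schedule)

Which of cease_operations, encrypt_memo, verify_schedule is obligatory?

verify_schedule

Premise 8 is F(not post_bond), i.e. O(post_bond).
Premise 7, O(not sign_backup -> not post_bond), contraposes to O(post_bond -> sign_backup); with O(post_bond) we get O(sign_backup).
Premise 5, O(review_charter -> not sign_backup), contraposes to O(sign_backup -> not review_charter); with O(sign_backup) we get O(not review_charter).
Premise 2, O(not report_request -> review_charter), contraposes to O(not review_charter -> report_request); with O(not review_charter) we get O(report_request).
With premise 3, O(report_request -> escalate_key), the K-axiom yields O(escalate_key).
Applying K to premise 9 (O(escalate_key -> verify_schedule)) and O(escalate_key) yields O(verify_schedule).
So O(verify_schedule) holds — verify_schedule is obligatory. None of the other listed options is made obligatory by any chain of premises.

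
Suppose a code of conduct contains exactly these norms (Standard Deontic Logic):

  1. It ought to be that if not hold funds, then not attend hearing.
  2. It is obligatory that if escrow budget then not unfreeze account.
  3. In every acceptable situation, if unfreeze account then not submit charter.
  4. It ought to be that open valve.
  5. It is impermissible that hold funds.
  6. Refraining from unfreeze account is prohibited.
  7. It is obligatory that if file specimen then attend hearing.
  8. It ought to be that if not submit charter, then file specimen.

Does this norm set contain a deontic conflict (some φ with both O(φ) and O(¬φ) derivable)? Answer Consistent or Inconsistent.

Premise 5, F(hold_funds), is equivalent to O(¬hold_funds).
Premise 1 is O(¬hold_funds → ¬attend_hearing); since O(¬hold_funds), deontic closure gives O(¬attend_hearing).
The contrapositive of premise 7 (O(file_specimen → attend_hearing)) is O(¬attend_hearing → ¬file_specimen), and O(¬attend_hearing) is already established, so O(¬file_specimen).
Premise 8, O(¬submit_charter → file_specimen), contraposes to O(¬file_specimen → submit_charter); with O(¬file_specimen) we get O(submit_charter).
Premise 3 is O(unfreeze_account → ¬submit_charter); contrapositively O(submit_charter → ¬unfreeze_account). Since O(submit_charter) holds, K gives O(¬unfreeze_account).
Yet premise 6 is F(¬unfreeze_account), i.e. O(unfreeze_account).
We now have both O(¬unfreeze_account) and O(unfreeze_account) — unfreeze_account is simultaneously obligatory and forbidden, violating the D-axiom.

Inconsistent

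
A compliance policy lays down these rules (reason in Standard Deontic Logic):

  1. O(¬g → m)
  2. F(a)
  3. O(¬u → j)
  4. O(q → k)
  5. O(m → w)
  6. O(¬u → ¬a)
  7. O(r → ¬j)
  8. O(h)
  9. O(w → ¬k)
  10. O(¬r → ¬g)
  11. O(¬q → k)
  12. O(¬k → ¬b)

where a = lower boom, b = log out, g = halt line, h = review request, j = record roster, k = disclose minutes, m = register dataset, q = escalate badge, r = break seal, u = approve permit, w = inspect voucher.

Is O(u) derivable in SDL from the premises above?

Yes

Premises 4 and 11 cover both cases: O(q → k) and O(¬q → k). Since q ∨ ¬q is a tautology, O(k) follows.
Premise 9 is O(w → ¬k); contrapositively O(k → ¬w). Since O(k) holds, K gives O(¬w).
Premise 5 is O(m → w); contrapositively O(¬w → ¬m). Since O(¬w) holds, K gives O(¬m).
Premise 1 is O(¬g → m); contrapositively O(¬m → g). Since O(¬m) holds, K gives O(g).
Premise 10 is O(¬r → ¬g); contrapositively O(g → r). Since O(g) holds, K gives O(r).
From O(r) and premise 7, O(r → ¬j), we obtain O(¬j).
Premise 3, O(¬u → j), contraposes to O(¬j → u); with O(¬j) we get O(u).
Premises 2, 6, 8, 12 do not contribute to this derivation.
So O(u) follows.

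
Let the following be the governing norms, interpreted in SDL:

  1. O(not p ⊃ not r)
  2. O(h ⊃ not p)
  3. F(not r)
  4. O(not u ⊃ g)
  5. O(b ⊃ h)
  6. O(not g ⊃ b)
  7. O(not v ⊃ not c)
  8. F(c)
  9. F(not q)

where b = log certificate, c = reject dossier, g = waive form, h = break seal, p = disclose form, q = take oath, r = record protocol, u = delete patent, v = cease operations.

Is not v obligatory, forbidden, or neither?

Premise 7 is O(not v ⊃ not c); even if O(not c) held, inferring O(not v) would be affirming the consequent — invalid.
No premise or chain of K-axiom applications forces O(not v), and none forces O(v). So not v is neither obligatory nor forbidden under these norms.

Neither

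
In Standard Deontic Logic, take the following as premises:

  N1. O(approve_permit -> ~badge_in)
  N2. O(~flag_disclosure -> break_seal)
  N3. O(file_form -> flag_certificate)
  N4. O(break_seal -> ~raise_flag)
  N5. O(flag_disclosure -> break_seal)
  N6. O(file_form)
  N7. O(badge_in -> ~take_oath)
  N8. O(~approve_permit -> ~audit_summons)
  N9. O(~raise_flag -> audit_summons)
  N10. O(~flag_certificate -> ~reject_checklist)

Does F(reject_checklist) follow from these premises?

Premise 10 is O(~flag_certificate -> ~reject_checklist), but O(~flag_certificate) is not derivable from the premises, so it does not yield O(~reject_checklist).
No other premise forces O(~reject_checklist). An ideal world satisfying every premise can still have reject_checklist true, so F(reject_checklist) is not derivable.

No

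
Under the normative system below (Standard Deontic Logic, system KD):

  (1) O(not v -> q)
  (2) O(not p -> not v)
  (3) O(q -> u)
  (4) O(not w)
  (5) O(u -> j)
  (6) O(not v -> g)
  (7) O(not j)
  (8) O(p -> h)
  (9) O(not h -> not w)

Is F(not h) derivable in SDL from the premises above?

Premise 7 gives O(not j).
Premise 5 is O(u -> j); contrapositively O(not j -> not u). Since O(not j) holds, K gives O(not u).
Premise 3, O(q -> u), contraposes to O(not u -> not q); with O(not u) we get O(not q).
Premise 1, O(not v -> q), contraposes to O(not q -> v); with O(not q) we get O(v).
Premise 2 is O(not p -> not v); contrapositively O(v -> p). Since O(v) holds, K gives O(p).
With premise 8, O(p -> h), the K-axiom yields O(h).
Premises 4, 6, 9 do not contribute to this derivation.
So O(h) holds, i.e. F(not h). The claim follows.

Yes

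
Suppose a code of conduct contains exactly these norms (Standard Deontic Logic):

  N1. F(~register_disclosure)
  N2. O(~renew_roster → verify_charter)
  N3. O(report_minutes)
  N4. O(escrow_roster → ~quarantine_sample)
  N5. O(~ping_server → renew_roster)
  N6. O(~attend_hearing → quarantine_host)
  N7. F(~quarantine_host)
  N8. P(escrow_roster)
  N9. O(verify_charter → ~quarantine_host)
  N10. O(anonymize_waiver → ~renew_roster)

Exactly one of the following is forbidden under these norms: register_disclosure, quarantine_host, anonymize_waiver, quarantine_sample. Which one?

anonymize_waiver

Premise 7 is F(~quarantine_host), i.e. O(quarantine_host).
Premise 9, O(verify_charter → ~quarantine_host), contraposes to O(quarantine_host → ~verify_charter); with O(quarantine_host) we get O(~verify_charter).
Premise 2 is O(~renew_roster → verify_charter); contrapositively O(~verify_charter → renew_roster). Since O(~verify_charter) holds, K gives O(renew_roster).
The contrapositive of premise 10 (O(anonymize_waiver → ~renew_roster)) is O(renew_roster → ~anonymize_waiver), and O(renew_roster) is already established, so O(~anonymize_waiver).
So O(~anonymize_waiver) holds, i.e. anonymize_waiver is forbidden. None of the other listed options is forbidden under the premises.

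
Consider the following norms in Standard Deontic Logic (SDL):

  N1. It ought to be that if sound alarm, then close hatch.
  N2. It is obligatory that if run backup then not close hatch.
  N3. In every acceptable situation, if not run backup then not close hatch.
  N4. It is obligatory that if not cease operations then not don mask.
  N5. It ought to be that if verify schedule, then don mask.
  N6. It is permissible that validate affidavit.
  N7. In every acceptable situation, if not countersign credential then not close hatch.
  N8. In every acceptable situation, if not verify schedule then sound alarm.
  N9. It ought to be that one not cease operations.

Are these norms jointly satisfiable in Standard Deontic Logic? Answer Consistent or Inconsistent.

Inconsistent

By case analysis on run_backup: premise 2 gives O(run_backup → ¬close_hatch) and premise 3 gives O(¬run_backup → ¬close_hatch), so O(¬close_hatch) either way.
Premise 1 is O(sound_alarm → close_hatch); contrapositively O(¬close_hatch → ¬sound_alarm). Since O(¬close_hatch) holds, K gives O(¬sound_alarm).
Premise 8 is O(¬verify_schedule → sound_alarm); contrapositively O(¬sound_alarm → verify_schedule). Since O(¬sound_alarm) holds, K gives O(verify_schedule).
Premise 5 is O(verify_schedule → don_mask); since O(verify_schedule), deontic closure gives O(don_mask).
Premise 4, O(¬cease_operations → ¬don_mask), contraposes to O(don_mask → cease_operations); with O(don_mask) we get O(cease_operations).
But premise 9 directly asserts O(¬cease_operations).
We now have both O(cease_operations) and O(¬cease_operations) — cease_operations is simultaneously obligatory and forbidden, violating the D-axiom.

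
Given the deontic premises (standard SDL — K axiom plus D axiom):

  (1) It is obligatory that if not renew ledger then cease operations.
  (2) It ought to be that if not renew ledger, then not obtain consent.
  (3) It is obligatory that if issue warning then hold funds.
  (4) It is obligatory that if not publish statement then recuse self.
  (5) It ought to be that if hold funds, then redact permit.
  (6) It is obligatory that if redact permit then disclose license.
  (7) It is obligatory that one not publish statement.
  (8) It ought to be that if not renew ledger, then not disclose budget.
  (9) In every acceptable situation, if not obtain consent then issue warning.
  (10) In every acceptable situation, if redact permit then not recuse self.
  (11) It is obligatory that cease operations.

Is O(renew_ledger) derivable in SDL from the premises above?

From premise 7 we have O(¬publish_statement).
Applying K to premise 4 (O(¬publish_statement → recuse_self)) and O(¬publish_statement) yields O(recuse_self).
Premise 10, O(redact_permit → ¬recuse_self), contraposes to O(recuse_self → ¬redact_permit); with O(recuse_self) we get O(¬redact_permit).
Premise 5 is O(hold_funds → redact_permit); contrapositively O(¬redact_permit → ¬hold_funds). Since O(¬redact_permit) holds, K gives O(¬hold_funds).
The contrapositive of premise 3 (O(issue_warning → hold_funds)) is O(¬hold_funds → ¬issue_warning), and O(¬hold_funds) is already established, so O(¬issue_warning).
The contrapositive of premise 9 (O(¬obtain_consent → issue_warning)) is O(¬issue_warning → obtain_consent), and O(¬issue_warning) is already established, so O(obtain_consent).
Premise 2 is O(¬renew_ledger → ¬obtain_consent); contrapositively O(obtain_consent → renew_ledger). Since O(obtain_consent) holds, K gives O(renew_ledger).
Premises 1, 6, 8, 11 do not contribute to this derivation.
So O(renew_ledger) follows.

Yes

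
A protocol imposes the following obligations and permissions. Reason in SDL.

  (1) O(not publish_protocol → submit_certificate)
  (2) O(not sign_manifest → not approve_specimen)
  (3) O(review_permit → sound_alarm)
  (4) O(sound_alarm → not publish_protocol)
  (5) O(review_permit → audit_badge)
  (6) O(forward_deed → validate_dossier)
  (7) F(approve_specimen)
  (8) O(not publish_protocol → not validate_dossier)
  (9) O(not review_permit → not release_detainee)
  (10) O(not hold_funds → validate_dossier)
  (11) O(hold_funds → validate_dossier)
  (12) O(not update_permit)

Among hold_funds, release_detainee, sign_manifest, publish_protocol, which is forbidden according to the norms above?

Premises 10 and 11 cover both cases: O(not hold_funds → validate_dossier) and O(hold_funds → validate_dossier). Since not hold_funds ∨ hold_funds is a tautology, O(validate_dossier) follows.
Premise 8, O(not publish_protocol → not validate_dossier), contraposes to O(validate_dossier → publish_protocol); with O(validate_dossier) we get O(publish_protocol).
Premise 4, O(sound_alarm → not publish_protocol), contraposes to O(publish_protocol → not sound_alarm); with O(publish_protocol) we get O(not sound_alarm).
Premise 3 is O(review_permit → sound_alarm); contrapositively O(not sound_alarm → not review_permit). Since O(not sound_alarm) holds, K gives O(not review_permit).
Applying K to premise 9 (O(not review_permit → not release_detainee)) and O(not review_permit) yields O(not release_detainee).
So O(not release_detainee) holds, i.e. release_detainee is forbidden. None of the other listed options is forbidden under the premises.

release_detainee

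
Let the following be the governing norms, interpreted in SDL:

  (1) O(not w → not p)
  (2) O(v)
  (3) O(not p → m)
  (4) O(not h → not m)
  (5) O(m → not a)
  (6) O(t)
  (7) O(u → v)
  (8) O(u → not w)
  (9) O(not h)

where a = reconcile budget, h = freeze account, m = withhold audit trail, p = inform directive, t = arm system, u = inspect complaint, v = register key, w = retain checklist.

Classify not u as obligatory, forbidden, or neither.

Premise 9 gives O(not h).
With premise 4, O(not h → not m), the K-axiom yields O(not m).
Premise 3 is O(not p → m); contrapositively O(not m → p). Since O(not m) holds, K gives O(p).
Premise 1, O(not w → not p), contraposes to O(p → w); with O(p) we get O(w).
The contrapositive of premise 8 (O(u → not w)) is O(w → not u), and O(w) is already established, so O(not u).
Premises 2, 5, 6, 7 do not contribute to this derivation.
Hence not u is obligatory.

Obligatory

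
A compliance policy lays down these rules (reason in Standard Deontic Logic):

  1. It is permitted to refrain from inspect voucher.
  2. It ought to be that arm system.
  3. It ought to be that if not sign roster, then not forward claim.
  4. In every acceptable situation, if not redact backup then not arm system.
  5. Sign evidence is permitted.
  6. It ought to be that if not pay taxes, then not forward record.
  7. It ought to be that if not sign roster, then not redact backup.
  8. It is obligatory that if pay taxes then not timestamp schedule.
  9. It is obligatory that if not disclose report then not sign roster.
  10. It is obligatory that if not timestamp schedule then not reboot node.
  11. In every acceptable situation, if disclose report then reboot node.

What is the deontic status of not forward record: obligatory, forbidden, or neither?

Premise 2 gives O(arm_system).
The contrapositive of premise 4 (O(¬redact_backup → ¬arm_system)) is O(arm_system → redact_backup), and O(arm_system) is already established, so O(redact_backup).
Premise 7, O(¬sign_roster → ¬redact_backup), contraposes to O(redact_backup → sign_roster); with O(redact_backup) we get O(sign_roster).
The contrapositive of premise 9 (O(¬disclose_report → ¬sign_roster)) is O(sign_roster → disclose_report), and O(sign_roster) is already established, so O(disclose_report).
From O(disclose_report) and premise 11, O(disclose_report → reboot_node), we obtain O(reboot_node).
The contrapositive of premise 10 (O(¬timestamp_schedule → ¬reboot_node)) is O(reboot_node → timestamp_schedule), and O(reboot_node) is already established, so O(timestamp_schedule).
Premise 8 is O(pay_taxes → ¬timestamp_schedule); contrapositively O(timestamp_schedule → ¬pay_taxes). Since O(timestamp_schedule) holds, K gives O(¬pay_taxes).
With premise 6, O(¬pay_taxes → ¬forward_record), the K-axiom yields O(¬forward_record).
Premises 1, 3, 5 do not contribute to this derivation.
Hence ¬forward_record is obligatory.

Obligatory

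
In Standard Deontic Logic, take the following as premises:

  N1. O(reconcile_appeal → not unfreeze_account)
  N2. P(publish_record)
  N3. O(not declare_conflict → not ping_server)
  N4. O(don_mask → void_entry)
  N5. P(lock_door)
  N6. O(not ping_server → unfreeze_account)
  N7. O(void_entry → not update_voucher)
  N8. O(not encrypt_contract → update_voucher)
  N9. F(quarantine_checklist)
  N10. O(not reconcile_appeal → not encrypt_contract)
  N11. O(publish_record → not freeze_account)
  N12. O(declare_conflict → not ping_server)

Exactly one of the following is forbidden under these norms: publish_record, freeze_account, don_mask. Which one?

don_mask

Premises 3 and 12 are O(not declare_conflict → not ping_server) and O(declare_conflict → not ping_server); every ideal world satisfies not declare_conflict or declare_conflict, so in either case not ping_server holds — hence O(not ping_server).
Premise 6 is O(not ping_server → unfreeze_account); since O(not ping_server), deontic closure gives O(unfreeze_account).
Premise 1 is O(reconcile_appeal → not unfreeze_account); contrapositively O(unfreeze_account → not reconcile_appeal). Since O(unfreeze_account) holds, K gives O(not reconcile_appeal).
From O(not reconcile_appeal) and premise 10, O(not reconcile_appeal → not encrypt_contract), we obtain O(not encrypt_contract).
Applying K to premise 8 (O(not encrypt_contract → update_voucher)) and O(not encrypt_contract) yields O(update_voucher).
Premise 7 is O(void_entry → not update_voucher); contrapositively O(update_voucher → not void_entry). Since O(update_voucher) holds, K gives O(not void_entry).
Premise 4 is O(don_mask → void_entry); contrapositively O(not void_entry → not don_mask). Since O(not void_entry) holds, K gives O(not don_mask).
So O(not don_mask) holds, i.e. don_mask is forbidden. None of the other listed options is forbidden under the premises.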